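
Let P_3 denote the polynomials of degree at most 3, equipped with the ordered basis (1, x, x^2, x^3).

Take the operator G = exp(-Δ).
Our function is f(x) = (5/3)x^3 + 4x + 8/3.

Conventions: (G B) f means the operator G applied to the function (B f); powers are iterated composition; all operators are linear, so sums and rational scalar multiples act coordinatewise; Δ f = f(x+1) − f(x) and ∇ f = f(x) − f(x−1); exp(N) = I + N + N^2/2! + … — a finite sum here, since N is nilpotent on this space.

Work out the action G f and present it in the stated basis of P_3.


order-1 term: -5x^2 - 5x - 17/3
order-2 term: 5x + 5
order-3 term: -5/3
the series for exp(-Δ) f terminates at order 3
exp(-Δ) f = (5/3)x^3 - 5x^2 + 4x + 1/3

the image equals g(x) = (5/3)x^3 - 5x^2 + 4x + 1/3


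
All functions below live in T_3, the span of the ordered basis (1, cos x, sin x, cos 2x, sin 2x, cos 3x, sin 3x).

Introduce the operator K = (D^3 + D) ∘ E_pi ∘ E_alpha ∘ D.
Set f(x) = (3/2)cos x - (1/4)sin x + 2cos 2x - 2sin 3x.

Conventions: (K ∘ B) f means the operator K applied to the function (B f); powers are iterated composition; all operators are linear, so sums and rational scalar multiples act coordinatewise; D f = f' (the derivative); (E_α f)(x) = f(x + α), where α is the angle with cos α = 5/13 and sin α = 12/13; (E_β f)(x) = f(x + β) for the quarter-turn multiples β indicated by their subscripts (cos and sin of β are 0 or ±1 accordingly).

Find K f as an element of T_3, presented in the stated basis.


D f = -(1/4)cos x - (3/2)sin x - 4sin 2x - 6cos 3x
E_alpha D f = -(77/52)cos x - (9/26)sin x - (480/169)cos 2x + (476/169)sin 2x + (12210/2197)cos 3x - (4968/2197)sin 3x
E_pi (E_alpha ∘ D) f = (77/52)cos x + (9/26)sin x - (480/169)cos 2x + (476/169)sin 2x - (12210/2197)cos 3x + (4968/2197)sin 3x
D (E_pi ∘ E_alpha ∘ D) f = (9/26)cos x - (77/52)sin x + (952/169)cos 2x + (960/169)sin 2x + (14904/2197)cos 3x + (36630/2197)sin 3x
D D (E_pi ∘ E_alpha ∘ D) f = -(77/52)cos x - (9/26)sin x + (1920/169)cos 2x - (1904/169)sin 2x + (109890/2197)cos 3x - (44712/2197)sin 3x
D D D (E_pi ∘ E_alpha ∘ D) f = -(9/26)cos x + (77/52)sin x - (3808/169)cos 2x - (3840/169)sin 2x - (134136/2197)cos 3x - (329670/2197)sin 3x
D (E_pi ∘ E_alpha ∘ D) f = (9/26)cos x - (77/52)sin x + (952/169)cos 2x + (960/169)sin 2x + (14904/2197)cos 3x + (36630/2197)sin 3x
(D^3 + D) (E_pi ∘ E_alpha ∘ D) f = -(2856/169)cos 2x - (2880/169)sin 2x - (119232/2197)cos 3x - (293040/2197)sin 3x

the image equals g(x) = -(2856/169)cos 2x - (2880/169)sin 2x - (119232/2197)cos 3x - (293040/2197)sin 3x


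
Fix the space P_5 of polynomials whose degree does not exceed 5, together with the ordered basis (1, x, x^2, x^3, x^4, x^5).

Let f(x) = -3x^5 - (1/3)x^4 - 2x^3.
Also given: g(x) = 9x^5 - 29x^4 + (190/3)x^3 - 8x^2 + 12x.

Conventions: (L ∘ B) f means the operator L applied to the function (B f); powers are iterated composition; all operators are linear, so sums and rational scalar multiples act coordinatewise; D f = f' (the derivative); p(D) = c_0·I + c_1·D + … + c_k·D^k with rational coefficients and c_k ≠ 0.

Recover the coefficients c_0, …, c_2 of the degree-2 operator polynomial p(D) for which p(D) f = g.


c_0 = -3, c_1 = 2, c_2 = -1

D^0 f = -3x^5 - (1/3)x^4 - 2x^3
D^1 f = -15x^4 - (4/3)x^3 - 6x^2
D^2 f = -60x^3 - 4x^2 - 12x
matching coefficients of g against c_0 f + c_1 Df + … from the top degree down determines the c_i
solution: c_0 = -3, c_1 = 2, c_2 = -1


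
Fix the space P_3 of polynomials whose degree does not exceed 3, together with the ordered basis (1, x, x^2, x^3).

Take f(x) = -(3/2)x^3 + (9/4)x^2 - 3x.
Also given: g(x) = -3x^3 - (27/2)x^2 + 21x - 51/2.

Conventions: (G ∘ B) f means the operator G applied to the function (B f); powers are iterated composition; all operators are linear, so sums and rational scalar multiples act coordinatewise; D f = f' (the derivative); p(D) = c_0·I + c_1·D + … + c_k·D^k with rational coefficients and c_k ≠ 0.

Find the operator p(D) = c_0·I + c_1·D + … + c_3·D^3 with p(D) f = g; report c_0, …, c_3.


c_0 = 2, c_1 = 4, c_2 = -1, c_3 = 1

D^0 f = -(3/2)x^3 + (9/4)x^2 - 3x
D^1 f = -(9/2)x^2 + (9/2)x - 3
D^2 f = -9x + 9/2
D^3 f = -9
matching coefficients of g against c_0 f + c_1 Df + … from the top degree down determines the c_i
solution: c_0 = 2, c_1 = 4, c_2 = -1, c_3 = 1


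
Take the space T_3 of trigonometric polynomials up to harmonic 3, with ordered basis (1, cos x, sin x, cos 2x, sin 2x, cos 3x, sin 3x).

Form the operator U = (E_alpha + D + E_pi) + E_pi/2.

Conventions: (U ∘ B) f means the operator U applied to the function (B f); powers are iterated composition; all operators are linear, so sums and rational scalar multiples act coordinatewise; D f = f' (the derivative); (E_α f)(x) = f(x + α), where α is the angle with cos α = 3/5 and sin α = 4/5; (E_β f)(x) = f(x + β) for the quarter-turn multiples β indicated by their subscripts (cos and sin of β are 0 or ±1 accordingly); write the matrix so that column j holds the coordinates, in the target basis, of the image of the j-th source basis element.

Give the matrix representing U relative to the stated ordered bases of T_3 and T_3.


image of 1: 3
image of cos x: -(2/5)cos x - (14/5)sin x
image of sin x: (14/5)cos x - (2/5)sin x
image of cos 2x: -(7/25)cos 2x - (74/25)sin 2x
image of sin 2x: (74/25)cos 2x - (7/25)sin 2x
image of cos 3x: -(242/125)cos 3x - (294/125)sin 3x
image of sin 3x: (294/125)cos 3x - (242/125)sin 3x
each image's coordinates form column j of the matrix

the matrix is [[3, 0, 0, 0, 0, 0, 0]; [0, -2/5, 14/5, 0, 0, 0, 0]; [0, -14/5, -2/5, 0, 0, 0, 0]; [0, 0, 0, -7/25, 74/25, 0, 0]; [0, 0, 0, -74/25, -7/25, 0, 0]; [0, 0, 0, 0, 0, -242/125, 294/125]; [0, 0, 0, 0, 0, -294/125, -242/125]] (rows listed top to bottom)


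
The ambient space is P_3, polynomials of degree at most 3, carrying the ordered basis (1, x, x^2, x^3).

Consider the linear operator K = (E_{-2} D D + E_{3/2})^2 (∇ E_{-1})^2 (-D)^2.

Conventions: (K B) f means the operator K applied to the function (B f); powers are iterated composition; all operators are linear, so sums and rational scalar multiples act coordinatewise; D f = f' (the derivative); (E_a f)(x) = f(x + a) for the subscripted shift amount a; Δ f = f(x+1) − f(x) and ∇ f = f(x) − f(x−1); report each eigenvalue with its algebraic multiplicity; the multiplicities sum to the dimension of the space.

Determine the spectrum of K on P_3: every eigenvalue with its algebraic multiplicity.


λ = 0 (multiplicity 4)

image of 1: 0
image of x: 0
image of x^2: 0
image of x^3: 0
the matrix is upper triangular; its diagonal is (0, 0, 0, 0)
for a triangular matrix the eigenvalues are the diagonal entries, with algebraic multiplicity their repetition count


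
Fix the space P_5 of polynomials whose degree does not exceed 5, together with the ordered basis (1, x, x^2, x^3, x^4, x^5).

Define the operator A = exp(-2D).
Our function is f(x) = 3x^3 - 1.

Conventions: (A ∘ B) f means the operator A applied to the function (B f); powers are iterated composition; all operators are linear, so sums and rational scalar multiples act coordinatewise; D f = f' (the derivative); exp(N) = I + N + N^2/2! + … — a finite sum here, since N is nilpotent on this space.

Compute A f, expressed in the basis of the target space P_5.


the result is g(x) = 3x^3 - 18x^2 + 36x - 25

order-1 term: -18x^2
order-2 term: 36x
order-3 term: -24
the series for exp(-2D) f terminates at order 3
exp(-2D) f = 3x^3 - 18x^2 + 36x - 25


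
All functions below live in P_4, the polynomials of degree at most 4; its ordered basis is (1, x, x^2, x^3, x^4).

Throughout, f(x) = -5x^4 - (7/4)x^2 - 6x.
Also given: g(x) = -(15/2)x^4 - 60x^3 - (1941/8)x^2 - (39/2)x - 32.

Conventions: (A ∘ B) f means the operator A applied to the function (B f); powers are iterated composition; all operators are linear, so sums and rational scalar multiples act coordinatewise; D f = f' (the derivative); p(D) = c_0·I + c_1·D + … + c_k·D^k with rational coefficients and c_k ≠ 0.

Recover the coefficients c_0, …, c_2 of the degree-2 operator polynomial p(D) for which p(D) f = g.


D^0 f = -5x^4 - (7/4)x^2 - 6x
D^1 f = -20x^3 - (7/2)x - 6
D^2 f = -60x^2 - 7/2
matching coefficients of g against c_0 f + c_1 Df + … from the top degree down determines the c_i
solution: c_0 = 3/2, c_1 = 3, c_2 = 4

c_0 = 3/2, c_1 = 3, c_2 = 4


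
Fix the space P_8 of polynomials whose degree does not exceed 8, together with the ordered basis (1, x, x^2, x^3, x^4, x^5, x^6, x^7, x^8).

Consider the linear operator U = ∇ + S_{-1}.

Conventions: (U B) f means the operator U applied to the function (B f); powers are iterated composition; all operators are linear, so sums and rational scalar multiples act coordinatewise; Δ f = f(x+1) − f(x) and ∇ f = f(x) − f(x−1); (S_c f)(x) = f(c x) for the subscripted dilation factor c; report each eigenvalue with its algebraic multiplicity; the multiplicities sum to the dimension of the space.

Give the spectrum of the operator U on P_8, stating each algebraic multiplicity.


λ = -1 (multiplicity 4), λ = 1 (multiplicity 5)

image of 1: 1
image of x: -x + 1
image of x^2: x^2 + 2x - 1
image of x^3: -x^3 + 3x^2 - 3x + 1
image of x^4: x^4 + 4x^3 - 6x^2 + 4x - 1
image of x^5: -x^5 + 5x^4 - 10x^3 + 10x^2 - 5x + 1
image of x^6: x^6 + 6x^5 - 15x^4 + 20x^3 - 15x^2 + 6x - 1
image of x^7: -x^7 + 7x^6 - 21x^5 + 35x^4 - 35x^3 + 21x^2 - 7x + 1
image of x^8: x^8 + 8x^7 - 28x^6 + 56x^5 - 70x^4 + 56x^3 - 28x^2 + 8x - 1
the matrix is upper triangular; its diagonal is (1, -1, 1, -1, 1, -1, 1, -1, 1)
for a triangular matrix the eigenvalues are the diagonal entries, with algebraic multiplicity their repetition count


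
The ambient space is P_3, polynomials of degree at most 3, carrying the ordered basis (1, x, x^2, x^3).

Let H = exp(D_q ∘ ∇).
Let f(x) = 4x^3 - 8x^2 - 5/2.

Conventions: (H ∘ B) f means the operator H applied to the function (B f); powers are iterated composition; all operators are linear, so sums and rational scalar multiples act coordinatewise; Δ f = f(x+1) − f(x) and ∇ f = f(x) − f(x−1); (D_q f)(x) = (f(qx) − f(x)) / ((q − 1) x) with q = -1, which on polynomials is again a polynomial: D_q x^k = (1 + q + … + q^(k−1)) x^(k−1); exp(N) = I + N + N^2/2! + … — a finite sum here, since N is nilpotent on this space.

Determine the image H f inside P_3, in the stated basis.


order-1 term: -28
the series for exp(D_q ∘ ∇) f terminates at order 1
exp(D_q ∘ ∇) f = 4x^3 - 8x^2 - 61/2

g(x) = 4x^3 - 8x^2 - 61/2


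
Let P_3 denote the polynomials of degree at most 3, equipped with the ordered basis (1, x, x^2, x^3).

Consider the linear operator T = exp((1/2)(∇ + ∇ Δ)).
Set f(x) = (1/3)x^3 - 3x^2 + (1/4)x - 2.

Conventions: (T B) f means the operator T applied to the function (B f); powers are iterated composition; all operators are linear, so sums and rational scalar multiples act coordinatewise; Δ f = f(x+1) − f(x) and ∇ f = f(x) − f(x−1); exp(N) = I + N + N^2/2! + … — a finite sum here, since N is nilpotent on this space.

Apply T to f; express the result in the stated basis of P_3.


the image equals g(x) = (1/3)x^3 - (5/2)x^2 - 2x - 11/3

order-1 term: (1/2)x^2 - (5/2)x - 29/24
order-2 term: (1/4)x - 1/2
order-3 term: 1/24
the series for exp((1/2)(∇ + ∇ Δ)) f terminates at order 3
exp((1/2)(∇ + ∇ Δ)) f = (1/3)x^3 - (5/2)x^2 - 2x - 11/3


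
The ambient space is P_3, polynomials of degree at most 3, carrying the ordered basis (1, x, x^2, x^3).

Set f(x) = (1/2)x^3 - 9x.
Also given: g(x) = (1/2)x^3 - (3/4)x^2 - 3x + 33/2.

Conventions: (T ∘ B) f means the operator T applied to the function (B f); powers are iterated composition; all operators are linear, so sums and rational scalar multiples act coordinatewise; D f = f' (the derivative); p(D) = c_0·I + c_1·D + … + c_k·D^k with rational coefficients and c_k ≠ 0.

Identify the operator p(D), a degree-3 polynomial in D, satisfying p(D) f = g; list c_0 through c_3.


D^0 f = (1/2)x^3 - 9x
D^1 f = (3/2)x^2 - 9
D^2 f = 3x
D^3 f = 3
matching coefficients of g against c_0 f + c_1 Df + … from the top degree down determines the c_i
solution: c_0 = 1, c_1 = -1/2, c_2 = 2, c_3 = 4

c_0 = 1, c_1 = -1/2, c_2 = 2, c_3 = 4


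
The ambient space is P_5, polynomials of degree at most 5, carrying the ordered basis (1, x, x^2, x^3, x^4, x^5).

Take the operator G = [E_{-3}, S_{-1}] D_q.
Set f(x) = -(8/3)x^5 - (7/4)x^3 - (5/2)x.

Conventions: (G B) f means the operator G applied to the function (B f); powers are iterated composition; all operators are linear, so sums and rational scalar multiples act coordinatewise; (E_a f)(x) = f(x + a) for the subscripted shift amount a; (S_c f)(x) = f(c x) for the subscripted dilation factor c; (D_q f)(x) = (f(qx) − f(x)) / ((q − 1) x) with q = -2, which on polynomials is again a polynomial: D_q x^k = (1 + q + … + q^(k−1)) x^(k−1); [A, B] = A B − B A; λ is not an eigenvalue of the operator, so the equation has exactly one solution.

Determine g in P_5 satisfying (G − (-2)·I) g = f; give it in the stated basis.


write g with unknown coordinates in the stated basis and equate coefficients in (G − (-2)·I) g = f
solving from the highest basis element down gives g = -(4/3)x^5 - (1415/8)x^3 - 4769x
check: G g = 352x^3 + (19071/2)x
so G g − (-2)·g = -(8/3)x^5 - (7/4)x^3 - (5/2)x = f ✓

the result is g(x) = -(4/3)x^5 - (1415/8)x^3 - 4769x


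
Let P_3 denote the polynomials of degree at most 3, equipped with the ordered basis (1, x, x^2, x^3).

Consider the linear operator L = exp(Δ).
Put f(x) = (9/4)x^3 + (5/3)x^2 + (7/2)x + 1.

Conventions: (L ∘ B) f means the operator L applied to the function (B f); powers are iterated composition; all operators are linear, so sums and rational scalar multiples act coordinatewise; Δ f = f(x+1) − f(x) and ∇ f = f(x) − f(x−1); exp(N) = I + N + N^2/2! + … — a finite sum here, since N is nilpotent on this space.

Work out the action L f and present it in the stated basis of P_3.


order-1 term: (27/4)x^2 + (121/12)x + 89/12
order-2 term: (27/4)x + 101/12
order-3 term: 9/4
the series for exp(Δ) f terminates at order 3
exp(Δ) f = (9/4)x^3 + (101/12)x^2 + (61/3)x + 229/12

g(x) = (9/4)x^3 + (101/12)x^2 + (61/3)x + 229/12


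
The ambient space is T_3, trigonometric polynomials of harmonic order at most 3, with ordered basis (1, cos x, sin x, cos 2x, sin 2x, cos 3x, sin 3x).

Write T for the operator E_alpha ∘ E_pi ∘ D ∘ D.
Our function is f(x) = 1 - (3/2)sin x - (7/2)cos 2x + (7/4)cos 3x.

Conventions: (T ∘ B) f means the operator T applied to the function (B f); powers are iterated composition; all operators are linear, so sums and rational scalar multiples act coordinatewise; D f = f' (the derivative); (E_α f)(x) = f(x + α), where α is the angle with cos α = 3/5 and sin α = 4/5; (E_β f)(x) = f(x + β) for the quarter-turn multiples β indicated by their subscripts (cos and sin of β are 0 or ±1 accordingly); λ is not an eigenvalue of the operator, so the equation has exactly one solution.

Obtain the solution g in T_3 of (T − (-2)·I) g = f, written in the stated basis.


the image equals g(x) = 1/2 + (6/37)cos x - (39/74)sin x - (91/204)cos 2x + (28/51)sin 2x - (511/2332)cos 3x + (63/583)sin 3x

write g with unknown coordinates in the stated basis and equate coefficients in (T − (-2)·I) g = f
solving from the highest basis element down gives g = 1/2 + (6/37)cos x - (39/74)sin x - (91/204)cos 2x + (28/51)sin 2x - (511/2332)cos 3x + (63/583)sin 3x
check: T g = -(12/37)cos x - (33/74)sin x - (133/51)cos 2x - (56/51)sin 2x + (5103/2332)cos 3x - (126/583)sin 3x
so T g − (-2)·g = 1 - (3/2)sin x - (7/2)cos 2x + (7/4)cos 3x = f ✓


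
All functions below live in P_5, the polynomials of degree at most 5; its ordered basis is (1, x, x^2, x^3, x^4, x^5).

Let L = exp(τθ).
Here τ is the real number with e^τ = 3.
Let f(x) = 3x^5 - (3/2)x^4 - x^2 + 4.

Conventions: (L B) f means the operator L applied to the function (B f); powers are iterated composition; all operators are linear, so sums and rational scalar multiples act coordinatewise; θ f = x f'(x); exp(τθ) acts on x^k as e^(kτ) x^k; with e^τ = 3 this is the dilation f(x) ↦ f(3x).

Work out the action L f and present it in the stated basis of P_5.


exp(τθ) x^k = e^(kτ) x^k; with e^τ = 3 this sends x^k to 3^k x^k
x^2 ↦ 9 x^2
x^4 ↦ 81 x^4
x^5 ↦ 243 x^5
applying this coordinatewise to f: exp(τθ) f = 729x^5 - (243/2)x^4 - 9x^2 + 4

g(x) = 729x^5 - (243/2)x^4 - 9x^2 + 4


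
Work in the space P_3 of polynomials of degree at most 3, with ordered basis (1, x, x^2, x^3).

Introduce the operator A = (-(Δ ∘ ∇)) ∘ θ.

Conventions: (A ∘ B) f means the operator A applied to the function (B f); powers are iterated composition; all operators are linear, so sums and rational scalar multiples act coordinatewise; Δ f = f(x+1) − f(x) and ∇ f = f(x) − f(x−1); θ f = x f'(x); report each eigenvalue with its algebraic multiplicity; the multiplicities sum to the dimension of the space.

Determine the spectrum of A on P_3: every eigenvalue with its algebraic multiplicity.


image of 1: 0
image of x: 0
image of x^2: -4
image of x^3: -18x
the matrix is upper triangular; its diagonal is (0, 0, 0, 0)
for a triangular matrix the eigenvalues are the diagonal entries, with algebraic multiplicity their repetition count

λ = 0 (multiplicity 4)


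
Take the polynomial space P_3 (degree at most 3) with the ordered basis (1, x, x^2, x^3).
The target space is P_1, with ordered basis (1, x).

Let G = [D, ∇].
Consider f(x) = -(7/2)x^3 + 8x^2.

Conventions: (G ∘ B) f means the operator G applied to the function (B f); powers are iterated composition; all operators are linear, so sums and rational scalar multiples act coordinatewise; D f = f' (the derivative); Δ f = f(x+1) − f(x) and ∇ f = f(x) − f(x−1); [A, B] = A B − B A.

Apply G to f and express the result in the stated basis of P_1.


∇ f = -(21/2)x^2 + (53/2)x - 23/2
D ∇ f = -21x + 53/2
D f = -(21/2)x^2 + 16x
∇ D f = -21x + 53/2
[D, ∇] f = 0

g(x) = 0


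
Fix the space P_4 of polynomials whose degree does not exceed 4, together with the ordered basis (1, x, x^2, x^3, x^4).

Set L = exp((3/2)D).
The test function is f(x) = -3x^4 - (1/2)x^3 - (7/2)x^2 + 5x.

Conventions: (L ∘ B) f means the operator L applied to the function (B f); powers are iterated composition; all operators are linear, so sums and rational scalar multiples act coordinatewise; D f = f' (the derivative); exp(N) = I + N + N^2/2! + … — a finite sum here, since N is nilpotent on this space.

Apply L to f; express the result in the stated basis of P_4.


g(x) = -3x^4 - (37/2)x^3 - (185/4)x^2 - (395/8)x - 69/4

order-1 term: -18x^3 - (9/4)x^2 - (21/2)x + 15/2
order-2 term: -(81/2)x^2 - (27/8)x - 63/8
order-3 term: -(81/2)x - 27/16
order-4 term: -243/16
the series for exp((3/2)D) f terminates at order 4
exp((3/2)D) f = -3x^4 - (37/2)x^3 - (185/4)x^2 - (395/8)x - 69/4


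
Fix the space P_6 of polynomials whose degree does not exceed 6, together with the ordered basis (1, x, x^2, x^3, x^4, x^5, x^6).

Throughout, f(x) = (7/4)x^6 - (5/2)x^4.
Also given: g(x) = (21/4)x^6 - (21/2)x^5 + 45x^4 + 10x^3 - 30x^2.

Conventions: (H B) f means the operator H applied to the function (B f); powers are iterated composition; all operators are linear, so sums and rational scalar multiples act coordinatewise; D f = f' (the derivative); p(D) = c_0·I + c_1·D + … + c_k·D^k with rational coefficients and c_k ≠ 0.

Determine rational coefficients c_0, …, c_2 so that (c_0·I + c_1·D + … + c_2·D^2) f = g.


D^0 f = (7/4)x^6 - (5/2)x^4
D^1 f = (21/2)x^5 - 10x^3
D^2 f = (105/2)x^4 - 30x^2
matching coefficients of g against c_0 f + c_1 Df + … from the top degree down determines the c_i
solution: c_0 = 3, c_1 = -1, c_2 = 1

p(D) = 3·I − D + D^2, i.e. c_0 = 3, c_1 = -1, c_2 = 1


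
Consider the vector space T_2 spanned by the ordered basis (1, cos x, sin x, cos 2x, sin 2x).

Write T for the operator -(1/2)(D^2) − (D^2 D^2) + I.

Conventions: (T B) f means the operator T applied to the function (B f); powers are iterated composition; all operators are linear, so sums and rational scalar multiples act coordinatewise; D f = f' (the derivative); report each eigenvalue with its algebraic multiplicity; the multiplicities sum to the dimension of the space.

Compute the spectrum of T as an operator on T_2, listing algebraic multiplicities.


image of 1: 1
image of cos x: (1/2)cos x
image of sin x: (1/2)sin x
image of cos 2x: -13cos 2x
image of sin 2x: -13sin 2x
the matrix is diagonal; its diagonal is (1, 1/2, 1/2, -13, -13)
for a triangular matrix the eigenvalues are the diagonal entries, with algebraic multiplicity their repetition count

λ = -13 (multiplicity 2), λ = 1/2 (multiplicity 2), λ = 1 (multiplicity 1)


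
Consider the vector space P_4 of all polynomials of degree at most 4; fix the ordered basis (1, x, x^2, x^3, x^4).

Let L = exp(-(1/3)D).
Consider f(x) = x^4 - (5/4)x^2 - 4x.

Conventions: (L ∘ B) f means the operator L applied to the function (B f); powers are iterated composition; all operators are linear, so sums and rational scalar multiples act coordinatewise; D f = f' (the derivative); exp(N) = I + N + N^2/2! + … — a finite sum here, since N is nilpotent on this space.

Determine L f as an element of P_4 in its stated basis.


the image equals g(x) = x^4 - (4/3)x^3 - (7/12)x^2 - (179/54)x + 391/324

order-1 term: -(4/3)x^3 + (5/6)x + 4/3
order-2 term: (2/3)x^2 - 5/36
order-3 term: -(4/27)x
order-4 term: 1/81
the series for exp(-(1/3)D) f terminates at order 4
exp(-(1/3)D) f = x^4 - (4/3)x^3 - (7/12)x^2 - (179/54)x + 391/324


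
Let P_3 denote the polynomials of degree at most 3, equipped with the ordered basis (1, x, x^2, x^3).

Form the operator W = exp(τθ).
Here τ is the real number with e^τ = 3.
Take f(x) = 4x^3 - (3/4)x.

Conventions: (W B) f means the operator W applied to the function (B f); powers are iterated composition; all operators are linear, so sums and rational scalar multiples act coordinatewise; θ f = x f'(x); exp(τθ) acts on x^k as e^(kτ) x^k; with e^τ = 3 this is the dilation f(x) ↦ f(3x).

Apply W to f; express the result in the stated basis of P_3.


exp(τθ) x^k = e^(kτ) x^k; with e^τ = 3 this sends x^k to 3^k x^k
x ↦ 3 x
x^3 ↦ 27 x^3
applying this coordinatewise to f: exp(τθ) f = 108x^3 - (9/4)x

g(x) = 108x^3 - (9/4)x


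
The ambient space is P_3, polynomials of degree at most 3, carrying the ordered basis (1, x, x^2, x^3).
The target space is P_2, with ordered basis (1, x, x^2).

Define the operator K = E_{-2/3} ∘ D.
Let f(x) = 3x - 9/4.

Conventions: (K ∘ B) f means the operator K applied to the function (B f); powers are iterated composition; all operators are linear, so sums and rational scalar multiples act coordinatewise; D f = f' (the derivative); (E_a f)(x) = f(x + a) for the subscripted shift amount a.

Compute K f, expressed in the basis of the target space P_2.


g(x) = 3

D f = 3
E_{-2/3} D f = 3


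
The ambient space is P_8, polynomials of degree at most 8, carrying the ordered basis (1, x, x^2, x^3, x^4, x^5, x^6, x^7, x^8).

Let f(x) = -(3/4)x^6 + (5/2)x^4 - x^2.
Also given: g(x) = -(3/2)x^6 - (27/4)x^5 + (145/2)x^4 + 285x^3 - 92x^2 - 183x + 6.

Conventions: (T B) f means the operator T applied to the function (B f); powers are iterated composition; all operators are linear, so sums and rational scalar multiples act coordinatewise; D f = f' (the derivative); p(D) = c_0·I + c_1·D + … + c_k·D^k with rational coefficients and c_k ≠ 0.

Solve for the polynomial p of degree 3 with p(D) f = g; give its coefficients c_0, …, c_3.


D^0 f = -(3/4)x^6 + (5/2)x^4 - x^2
D^1 f = -(9/2)x^5 + 10x^3 - 2x
D^2 f = -(45/2)x^4 + 30x^2 - 2
D^3 f = -90x^3 + 60x
matching coefficients of g against c_0 f + c_1 Df + … from the top degree down determines the c_i
solution: c_0 = 2, c_1 = 3/2, c_2 = -3, c_3 = -3

c_0 = 2, c_1 = 3/2, c_2 = -3, c_3 = -3


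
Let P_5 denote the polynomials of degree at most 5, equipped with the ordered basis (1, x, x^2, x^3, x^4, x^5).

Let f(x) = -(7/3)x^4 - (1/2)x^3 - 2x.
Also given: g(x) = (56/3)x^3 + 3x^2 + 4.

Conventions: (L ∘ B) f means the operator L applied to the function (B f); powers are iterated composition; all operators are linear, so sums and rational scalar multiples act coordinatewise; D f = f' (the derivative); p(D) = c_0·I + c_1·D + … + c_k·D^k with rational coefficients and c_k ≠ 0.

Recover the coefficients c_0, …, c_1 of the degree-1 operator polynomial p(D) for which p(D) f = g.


p(D) = -2·D, i.e. c_0 = 0, c_1 = -2

D^0 f = -(7/3)x^4 - (1/2)x^3 - 2x
D^1 f = -(28/3)x^3 - (3/2)x^2 - 2
matching coefficients of g against c_0 f + c_1 Df + … from the top degree down determines the c_i
solution: c_0 = 0, c_1 = -2


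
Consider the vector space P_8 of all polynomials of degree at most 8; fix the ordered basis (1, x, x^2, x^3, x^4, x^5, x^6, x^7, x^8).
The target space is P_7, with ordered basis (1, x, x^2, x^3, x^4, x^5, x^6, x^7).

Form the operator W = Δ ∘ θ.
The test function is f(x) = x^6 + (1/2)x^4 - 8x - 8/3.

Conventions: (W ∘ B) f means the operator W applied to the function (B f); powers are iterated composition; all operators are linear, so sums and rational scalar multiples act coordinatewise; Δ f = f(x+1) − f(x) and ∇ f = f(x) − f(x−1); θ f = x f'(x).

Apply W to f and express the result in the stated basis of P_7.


θ f = 6x^6 + 2x^4 - 8x
Δ θ f = 36x^5 + 90x^4 + 128x^3 + 102x^2 + 44x

the image equals g(x) = 36x^5 + 90x^4 + 128x^3 + 102x^2 + 44x


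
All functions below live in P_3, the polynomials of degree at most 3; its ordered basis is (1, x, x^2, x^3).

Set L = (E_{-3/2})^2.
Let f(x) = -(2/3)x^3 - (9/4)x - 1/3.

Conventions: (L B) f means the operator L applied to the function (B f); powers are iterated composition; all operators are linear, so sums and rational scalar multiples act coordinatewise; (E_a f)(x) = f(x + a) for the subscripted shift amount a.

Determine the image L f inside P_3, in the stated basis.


g(x) = -(2/3)x^3 + 6x^2 - (81/4)x + 293/12

E_{-3/2} f = -(2/3)x^3 + 3x^2 - (27/4)x + 127/24
E_{-3/2} E_{-3/2} f = -(2/3)x^3 + 6x^2 - (81/4)x + 293/12


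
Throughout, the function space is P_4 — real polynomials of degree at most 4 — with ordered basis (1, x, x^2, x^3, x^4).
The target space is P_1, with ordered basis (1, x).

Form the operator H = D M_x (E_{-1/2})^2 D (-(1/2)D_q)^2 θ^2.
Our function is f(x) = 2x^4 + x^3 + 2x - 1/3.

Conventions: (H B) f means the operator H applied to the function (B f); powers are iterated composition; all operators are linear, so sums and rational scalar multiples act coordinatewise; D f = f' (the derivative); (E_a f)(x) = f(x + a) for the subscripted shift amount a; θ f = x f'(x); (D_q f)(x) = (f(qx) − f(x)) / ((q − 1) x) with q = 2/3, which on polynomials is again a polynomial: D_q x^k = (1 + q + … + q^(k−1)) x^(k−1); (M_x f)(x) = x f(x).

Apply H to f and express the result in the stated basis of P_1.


g(x) = (39520/243)x - 71345/972

θ f = 8x^4 + 3x^3 + 2x
θ θ f = 32x^4 + 9x^3 + 2x
D_q θ^2 f = (2080/27)x^3 + 19x^2 + 2
(-(1/2)D_q) θ^2 f = -(1040/27)x^3 - (19/2)x^2 - 1
D_q (-(1/2)D_q) θ^2 f = -(19760/243)x^2 - (95/6)x
(-(1/2)D_q) (-(1/2)D_q) θ^2 f = (9880/243)x^2 + (95/12)x
D (-(1/2)D_q)^2 θ^2 f = (19760/243)x + 95/12
E_{-1/2} D (-(1/2)D_q)^2 θ^2 f = (19760/243)x - 31825/972
E_{-1/2} E_{-1/2} D (-(1/2)D_q)^2 θ^2 f = (19760/243)x - 71345/972
M_x (E_{-1/2})^2 D (-(1/2)D_q)^2 θ^2 f = (19760/243)x^2 - (71345/972)x
D M_x (E_{-1/2})^2 D (-(1/2)D_q)^2 θ^2 f = (39520/243)x - 71345/972


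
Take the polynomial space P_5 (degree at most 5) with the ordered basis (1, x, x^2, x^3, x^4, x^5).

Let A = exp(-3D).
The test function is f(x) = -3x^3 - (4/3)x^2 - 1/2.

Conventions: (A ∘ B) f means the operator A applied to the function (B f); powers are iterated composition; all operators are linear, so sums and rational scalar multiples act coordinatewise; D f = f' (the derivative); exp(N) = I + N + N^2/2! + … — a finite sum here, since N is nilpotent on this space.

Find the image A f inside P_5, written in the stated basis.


order-1 term: 27x^2 + 8x
order-2 term: -81x - 12
order-3 term: 81
the series for exp(-3D) f terminates at order 3
exp(-3D) f = -3x^3 + (77/3)x^2 - 73x + 137/2

the image equals g(x) = -3x^3 + (77/3)x^2 - 73x + 137/2


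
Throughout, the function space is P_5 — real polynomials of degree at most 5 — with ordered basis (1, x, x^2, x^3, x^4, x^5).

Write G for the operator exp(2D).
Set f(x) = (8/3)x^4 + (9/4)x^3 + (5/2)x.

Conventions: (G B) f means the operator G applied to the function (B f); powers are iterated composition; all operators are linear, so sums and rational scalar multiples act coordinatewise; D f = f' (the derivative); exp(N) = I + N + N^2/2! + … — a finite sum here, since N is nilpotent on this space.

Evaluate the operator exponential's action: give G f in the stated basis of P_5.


order-1 term: (64/3)x^3 + (27/2)x^2 + 5
order-2 term: 64x^2 + 27x
order-3 term: (256/3)x + 18
order-4 term: 128/3
the series for exp(2D) f terminates at order 4
exp(2D) f = (8/3)x^4 + (283/12)x^3 + (155/2)x^2 + (689/6)x + 197/3

the image equals g(x) = (8/3)x^4 + (283/12)x^3 + (155/2)x^2 + (689/6)x + 197/3


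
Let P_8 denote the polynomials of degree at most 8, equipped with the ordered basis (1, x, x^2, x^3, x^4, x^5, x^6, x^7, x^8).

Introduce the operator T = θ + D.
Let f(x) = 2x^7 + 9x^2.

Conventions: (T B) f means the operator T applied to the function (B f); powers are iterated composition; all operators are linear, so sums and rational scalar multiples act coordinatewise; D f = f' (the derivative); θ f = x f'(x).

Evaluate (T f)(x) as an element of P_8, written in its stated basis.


g(x) = 14x^7 + 14x^6 + 18x^2 + 18x

θ f = 14x^7 + 18x^2
D f = 14x^6 + 18x
(θ + D) f = 14x^7 + 14x^6 + 18x^2 + 18x


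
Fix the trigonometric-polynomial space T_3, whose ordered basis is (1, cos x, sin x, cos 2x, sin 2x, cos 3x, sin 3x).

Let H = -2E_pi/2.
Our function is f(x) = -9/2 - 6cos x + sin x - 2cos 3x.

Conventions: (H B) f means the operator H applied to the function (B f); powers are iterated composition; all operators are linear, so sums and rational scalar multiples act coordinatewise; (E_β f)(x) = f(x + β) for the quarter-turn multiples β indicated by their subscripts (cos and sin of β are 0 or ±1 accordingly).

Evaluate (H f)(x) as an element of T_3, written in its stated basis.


E_pi/2 f = -9/2 + cos x + 6sin x - 2sin 3x
(-2E_pi/2) f = 9 - 2cos x - 12sin x + 4sin 3x

g(x) = 9 - 2cos x - 12sin x + 4sin 3x


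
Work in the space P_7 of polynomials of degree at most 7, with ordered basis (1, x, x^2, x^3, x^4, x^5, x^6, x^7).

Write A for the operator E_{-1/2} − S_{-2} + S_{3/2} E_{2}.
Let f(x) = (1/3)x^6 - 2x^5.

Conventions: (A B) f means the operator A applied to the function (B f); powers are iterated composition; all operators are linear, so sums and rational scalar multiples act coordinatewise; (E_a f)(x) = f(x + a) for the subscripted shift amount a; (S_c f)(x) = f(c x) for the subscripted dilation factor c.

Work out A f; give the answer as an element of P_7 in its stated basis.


E_{-1/2} f = (1/3)x^6 - 3x^5 + (25/4)x^4 - (35/6)x^3 + (45/16)x^2 - (11/16)x + 13/192
S_{-2} f = (64/3)x^6 + 64x^5
(-S_{-2}) f = -(64/3)x^6 - 64x^5
E_{2} f = (1/3)x^6 + 2x^5 - (80/3)x^3 - 80x^2 - 96x - 128/3
S_{3/2} E_{2} f = (243/64)x^6 + (243/16)x^5 - 90x^3 - 180x^2 - 144x - 128/3
(E_{-1/2} − S_{-2} + S_{3/2} E_{2}) f = -(1101/64)x^6 - (829/16)x^5 + (25/4)x^4 - (575/6)x^3 - (2835/16)x^2 - (2315/16)x - 8179/192

the result is g(x) = -(1101/64)x^6 - (829/16)x^5 + (25/4)x^4 - (575/6)x^3 - (2835/16)x^2 - (2315/16)x - 8179/192


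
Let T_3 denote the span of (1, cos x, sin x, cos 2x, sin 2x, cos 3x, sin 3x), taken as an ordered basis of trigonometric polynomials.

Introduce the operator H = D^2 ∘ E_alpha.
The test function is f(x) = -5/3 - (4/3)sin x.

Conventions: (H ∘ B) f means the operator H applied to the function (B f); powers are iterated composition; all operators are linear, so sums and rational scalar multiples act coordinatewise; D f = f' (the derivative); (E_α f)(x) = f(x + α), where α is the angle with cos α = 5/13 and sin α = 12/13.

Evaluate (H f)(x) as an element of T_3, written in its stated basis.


g(x) = (16/13)cos x + (20/39)sin x

E_alpha f = -5/3 - (16/13)cos x - (20/39)sin x
D E_alpha f = -(20/39)cos x + (16/13)sin x
D D E_alpha f = (16/13)cos x + (20/39)sin x


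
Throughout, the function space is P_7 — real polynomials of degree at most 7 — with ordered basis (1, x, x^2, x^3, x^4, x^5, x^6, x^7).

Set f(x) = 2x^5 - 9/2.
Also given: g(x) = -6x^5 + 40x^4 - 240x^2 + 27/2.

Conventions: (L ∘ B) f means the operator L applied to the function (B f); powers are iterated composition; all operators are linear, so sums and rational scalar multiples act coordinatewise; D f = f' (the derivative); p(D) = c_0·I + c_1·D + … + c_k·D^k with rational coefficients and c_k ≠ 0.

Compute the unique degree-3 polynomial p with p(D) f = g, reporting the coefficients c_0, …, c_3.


D^0 f = 2x^5 - 9/2
D^1 f = 10x^4
D^2 f = 40x^3
D^3 f = 120x^2
matching coefficients of g against c_0 f + c_1 Df + … from the top degree down determines the c_i
solution: c_0 = -3, c_1 = 4, c_2 = 0, c_3 = -2

c_0 = -3, c_1 = 4, c_2 = 0, c_3 = -2


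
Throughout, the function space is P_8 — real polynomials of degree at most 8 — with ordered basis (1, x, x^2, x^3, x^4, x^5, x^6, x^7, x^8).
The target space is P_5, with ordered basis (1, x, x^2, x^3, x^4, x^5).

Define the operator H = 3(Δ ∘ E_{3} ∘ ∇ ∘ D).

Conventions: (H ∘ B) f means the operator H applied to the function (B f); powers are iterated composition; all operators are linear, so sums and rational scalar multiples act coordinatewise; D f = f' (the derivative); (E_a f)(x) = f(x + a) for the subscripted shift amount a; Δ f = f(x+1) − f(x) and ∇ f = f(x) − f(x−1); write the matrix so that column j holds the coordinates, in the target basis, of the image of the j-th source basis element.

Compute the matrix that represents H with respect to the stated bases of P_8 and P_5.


image of 1: 0
image of x: 0
image of x^2: 0
image of x^3: 18
image of x^4: 72x + 216
image of x^5: 180x^2 + 1080x + 1650
image of x^6: 360x^3 + 3240x^2 + 9900x + 10260
image of x^7: 630x^4 + 7560x^3 + 34650x^2 + 71820x + 56742
image of x^8: 1008x^5 + 15120x^4 + 92400x^3 + 287280x^2 + 453936x + 291312
each image's coordinates form column j of the matrix

the matrix is [[0, 0, 0, 18, 216, 1650, 10260, 56742, 291312]; [0, 0, 0, 0, 72, 1080, 9900, 71820, 453936]; [0, 0, 0, 0, 0, 180, 3240, 34650, 287280]; [0, 0, 0, 0, 0, 0, 360, 7560, 92400]; [0, 0, 0, 0, 0, 0, 0, 630, 15120]; [0, 0, 0, 0, 0, 0, 0, 0, 1008]] (rows listed top to bottom)


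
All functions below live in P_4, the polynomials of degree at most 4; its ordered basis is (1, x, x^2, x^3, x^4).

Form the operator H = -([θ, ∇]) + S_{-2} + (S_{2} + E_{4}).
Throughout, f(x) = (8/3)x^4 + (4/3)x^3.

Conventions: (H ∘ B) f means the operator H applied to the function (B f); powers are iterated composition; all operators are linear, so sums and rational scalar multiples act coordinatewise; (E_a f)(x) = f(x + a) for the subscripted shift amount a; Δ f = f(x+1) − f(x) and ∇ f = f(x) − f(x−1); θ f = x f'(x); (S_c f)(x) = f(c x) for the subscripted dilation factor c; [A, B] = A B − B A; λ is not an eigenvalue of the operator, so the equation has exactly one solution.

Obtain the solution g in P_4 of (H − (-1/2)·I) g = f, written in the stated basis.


write g with unknown coordinates in the stated basis and equate coefficients in (H − (-1/2)·I) g = f
solving from the highest basis element down gives g = (16/201)x^4 - (104/603)x^3 - (1648/3819)x^2 - (74656/11457)x + 690128/80199
check: H g = (176/67)x^4 + (856/603)x^3 + (824/3819)x^2 + (37328/11457)x - 345064/80199
so H g − (-1/2)·g = (8/3)x^4 + (4/3)x^3 = f ✓

g(x) = (16/201)x^4 - (104/603)x^3 - (1648/3819)x^2 - (74656/11457)x + 690128/80199


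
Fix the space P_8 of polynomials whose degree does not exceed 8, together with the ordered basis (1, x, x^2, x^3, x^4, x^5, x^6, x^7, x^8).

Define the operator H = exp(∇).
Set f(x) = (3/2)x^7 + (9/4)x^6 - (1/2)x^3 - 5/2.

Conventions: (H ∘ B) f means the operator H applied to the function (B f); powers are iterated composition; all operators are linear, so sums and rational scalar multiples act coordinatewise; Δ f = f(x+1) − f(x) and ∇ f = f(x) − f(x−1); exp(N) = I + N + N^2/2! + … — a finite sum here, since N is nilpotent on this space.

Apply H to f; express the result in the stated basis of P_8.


g(x) = (3/2)x^7 + (51/4)x^6 + (27/2)x^5 - (105/2)x^4 + 7x^3 + (381/4)x^2 - (135/2)x - 35/4

order-1 term: (21/2)x^6 - 18x^5 + (75/4)x^4 - (15/2)x^3 - (15/4)x^2 + (9/2)x - 5/4
order-2 term: (63/2)x^5 - (495/4)x^4 + (465/2)x^3 - (945/4)x^2 + (243/2)x - 93/4
order-3 term: (105/2)x^4 - 270x^3 + 585x^2 - (1215/2)x + 497/2
order-4 term: (105/2)x^3 - (1125/4)x^2 + (1095/2)x - 1515/4
order-5 term: (63/2)x^2 - 144x + 705/4
order-6 term: (21/2)x - 117/4
order-7 term: 3/2
the series for exp(∇) f terminates at order 7
exp(∇) f = (3/2)x^7 + (51/4)x^6 + (27/2)x^5 - (105/2)x^4 + 7x^3 + (381/4)x^2 - (135/2)x - 35/4


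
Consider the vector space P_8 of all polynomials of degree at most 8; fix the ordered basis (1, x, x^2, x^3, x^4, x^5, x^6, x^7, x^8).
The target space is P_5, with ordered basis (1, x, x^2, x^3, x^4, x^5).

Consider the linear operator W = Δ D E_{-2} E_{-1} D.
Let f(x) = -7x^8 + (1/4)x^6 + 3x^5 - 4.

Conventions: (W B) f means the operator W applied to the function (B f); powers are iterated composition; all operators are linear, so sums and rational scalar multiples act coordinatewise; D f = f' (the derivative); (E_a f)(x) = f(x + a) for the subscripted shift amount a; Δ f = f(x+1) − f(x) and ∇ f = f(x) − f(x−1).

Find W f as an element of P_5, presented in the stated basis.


D f = -56x^7 + (3/2)x^5 + 15x^4
E_{-1} D f = -56x^7 + 392x^6 - (2349/2)x^5 + (3935/2)x^4 - 2005x^3 + 1251x^2 - (889/2)x + 139/2
E_{-2} (E_{-1} D) f = -56x^7 + 1176x^6 - (21165/2)x^5 + (105825/2)x^4 - 158805x^3 + 286173x^2 - (573561/2)x + 246645/2
D E_{-2} (E_{-1} D) f = -392x^6 + 7056x^5 - (105825/2)x^4 + 211650x^3 - 476415x^2 + 572346x - 573561/2
Δ D E_{-2} (E_{-1} D) f = -2352x^5 + 29400x^4 - 148930x^3 + 382155x^2 - 496602x + 522665/2

the image equals g(x) = -2352x^5 + 29400x^4 - 148930x^3 + 382155x^2 - 496602x + 522665/2


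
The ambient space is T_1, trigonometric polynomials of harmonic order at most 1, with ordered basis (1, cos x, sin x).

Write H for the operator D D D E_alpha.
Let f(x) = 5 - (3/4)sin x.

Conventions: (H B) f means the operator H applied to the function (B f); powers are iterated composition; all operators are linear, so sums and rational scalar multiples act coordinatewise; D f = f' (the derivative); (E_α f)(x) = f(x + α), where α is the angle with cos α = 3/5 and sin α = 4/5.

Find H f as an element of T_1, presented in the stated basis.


E_alpha f = 5 - (3/5)cos x - (9/20)sin x
D E_alpha f = -(9/20)cos x + (3/5)sin x
D D E_alpha f = (3/5)cos x + (9/20)sin x
D D D E_alpha f = (9/20)cos x - (3/5)sin x

the result is g(x) = (9/20)cos x - (3/5)sin x


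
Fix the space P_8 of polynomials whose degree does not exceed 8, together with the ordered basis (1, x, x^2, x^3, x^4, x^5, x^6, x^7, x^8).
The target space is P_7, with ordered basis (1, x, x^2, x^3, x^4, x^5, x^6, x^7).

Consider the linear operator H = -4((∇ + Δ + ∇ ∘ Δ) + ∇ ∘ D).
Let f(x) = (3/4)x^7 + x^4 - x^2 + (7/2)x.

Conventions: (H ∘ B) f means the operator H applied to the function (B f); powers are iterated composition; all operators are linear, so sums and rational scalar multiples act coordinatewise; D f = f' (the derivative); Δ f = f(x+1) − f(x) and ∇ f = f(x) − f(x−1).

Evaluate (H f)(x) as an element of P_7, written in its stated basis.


g(x) = -42x^6 - 252x^5 + 105x^4 - 662x^3 + 93x^2 - 136x - 21

∇ f = (21/4)x^6 - (63/4)x^5 + (105/4)x^4 - (89/4)x^3 + (39/4)x^2 - (13/4)x + 17/4
Δ f = (21/4)x^6 + (63/4)x^5 + (105/4)x^4 + (121/4)x^3 + (87/4)x^2 + (29/4)x + 17/4
Δ f = (21/4)x^6 + (63/4)x^5 + (105/4)x^4 + (121/4)x^3 + (87/4)x^2 + (29/4)x + 17/4
∇ Δ f = (63/2)x^5 + (105/2)x^3 + 12x^2 + (21/2)x
(∇ + Δ + ∇ ∘ Δ) f = (21/2)x^6 + (63/2)x^5 + (105/2)x^4 + (121/2)x^3 + (87/2)x^2 + (29/2)x + 17/2
D f = (21/4)x^6 + 4x^3 - 2x + 7/2
∇ D f = (63/2)x^5 - (315/4)x^4 + 105x^3 - (267/4)x^2 + (39/2)x - 13/4
((∇ + Δ + ∇ ∘ Δ) + ∇ ∘ D) f = (21/2)x^6 + 63x^5 - (105/4)x^4 + (331/2)x^3 - (93/4)x^2 + 34x + 21/4
(-4((∇ + Δ + ∇ ∘ Δ) + ∇ ∘ D)) f = -42x^6 - 252x^5 + 105x^4 - 662x^3 + 93x^2 - 136x - 21
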